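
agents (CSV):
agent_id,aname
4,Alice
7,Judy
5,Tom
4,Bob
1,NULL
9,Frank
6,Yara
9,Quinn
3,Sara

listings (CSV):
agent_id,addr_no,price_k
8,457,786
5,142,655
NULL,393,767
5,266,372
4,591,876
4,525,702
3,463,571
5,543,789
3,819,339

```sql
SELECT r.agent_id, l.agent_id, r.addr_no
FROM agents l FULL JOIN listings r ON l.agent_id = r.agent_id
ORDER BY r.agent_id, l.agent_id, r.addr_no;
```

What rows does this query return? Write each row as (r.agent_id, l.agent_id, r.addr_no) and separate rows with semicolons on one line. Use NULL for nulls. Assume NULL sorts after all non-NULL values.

(3, 3, 463); (3, 3, 819); (4, 4, 525); (4, 4, 525); (4, 4, 591); (4, 4, 591); (5, 5, 142); (5, 5, 266); (5, 5, 543); (8, NULL, 457); (NULL, 1, NULL); (NULL, 6, NULL); (NULL, 7, NULL); (NULL, 9, NULL); (NULL, 9, NULL); (NULL, NULL, 393)

FULL OUTER JOIN keeps every row from both sides; unmatched rows get NULL for the other side's columns.
Matching on l.agent_id = r.agent_id. A NULL in a compared column never satisfies the condition.
- l row (agent_id=4): matches 2 r row(s) → 2 output row(s).
- l row (agent_id=7): no match → kept, r columns NULL.
- l row (agent_id=5): matches 3 r row(s) → 3 output row(s).
- l row (agent_id=4): matches 2 r row(s) → 2 output row(s).
- l row (agent_id=1): no match → kept, r columns NULL.
- l row (agent_id=9): no match → kept, r columns NULL.
- l row (agent_id=6): no match → kept, r columns NULL.
- l row (agent_id=9): no match → kept, r columns NULL.
- l row (agent_id=3): matches 2 r row(s) → 2 output row(s).
- 2 row(s) from r found no l partner → padded with NULL.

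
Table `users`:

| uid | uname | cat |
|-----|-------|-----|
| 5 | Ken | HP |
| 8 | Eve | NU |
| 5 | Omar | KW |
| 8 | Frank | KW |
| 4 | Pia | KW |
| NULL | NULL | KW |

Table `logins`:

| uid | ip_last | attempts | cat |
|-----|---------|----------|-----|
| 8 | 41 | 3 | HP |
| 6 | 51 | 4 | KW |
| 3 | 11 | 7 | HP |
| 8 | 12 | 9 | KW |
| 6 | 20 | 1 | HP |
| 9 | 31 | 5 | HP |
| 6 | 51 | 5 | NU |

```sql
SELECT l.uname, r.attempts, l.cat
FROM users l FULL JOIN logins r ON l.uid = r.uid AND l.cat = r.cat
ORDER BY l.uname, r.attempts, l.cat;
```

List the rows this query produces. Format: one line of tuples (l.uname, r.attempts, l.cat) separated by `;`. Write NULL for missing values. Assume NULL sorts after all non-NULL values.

(Eve, NULL, NU); (Frank, 9, KW); (Ken, NULL, HP); (Omar, NULL, KW); (Pia, NULL, KW); (NULL, 1, NULL); (NULL, 3, NULL); (NULL, 4, NULL); (NULL, 5, NULL); (NULL, 5, NULL); (NULL, 7, NULL); (NULL, NULL, KW)

FULL OUTER JOIN keeps every row from both sides; unmatched rows get NULL for the other side's columns.
Matching on l.uid = r.uid AND l.cat = r.cat. A NULL in a compared column never satisfies the condition.
- l[0] uid=5, cat=HP → no match; kept with NULLs on the r side.
- l[1] uid=8, cat=NU → no match; kept with NULLs on the r side.
- l[2] uid=5, cat=KW → no match; kept with NULLs on the r side.
- l[3] uid=8, cat=KW → 1 match(es) in r → 1 row(s).
- l[4] uid=4, cat=KW → no match; kept with NULLs on the r side.
- l[5] uid=NULL, cat=KW → no match; kept with NULLs on the r side.
- plus 6 unmatched r row(s), each kept with NULL l columns.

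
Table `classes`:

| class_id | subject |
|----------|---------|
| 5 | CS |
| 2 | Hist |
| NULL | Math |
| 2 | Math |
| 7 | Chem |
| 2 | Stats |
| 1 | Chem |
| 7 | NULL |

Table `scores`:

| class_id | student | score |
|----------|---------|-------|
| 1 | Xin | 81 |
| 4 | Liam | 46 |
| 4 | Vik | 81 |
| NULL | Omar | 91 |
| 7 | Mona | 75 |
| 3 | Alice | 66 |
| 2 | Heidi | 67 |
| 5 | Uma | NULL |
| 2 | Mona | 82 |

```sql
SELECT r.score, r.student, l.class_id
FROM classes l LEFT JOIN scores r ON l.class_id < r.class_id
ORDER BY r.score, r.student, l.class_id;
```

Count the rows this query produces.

26

LEFT JOIN keeps every row from `classes`; unmatched rows get NULL for `scores`'s columns.
Matching on l.class_id < r.class_id. A NULL in a compared column never satisfies the condition.
- l (class_id=5) pairs with 1 row(s) of r.
- l (class_id=2) pairs with 5 row(s) of r.
- l (class_id=NULL) has no partner → padded with NULL.
- l (class_id=2) pairs with 5 row(s) of r.
- l (class_id=7) has no partner → padded with NULL.
- l (class_id=2) pairs with 5 row(s) of r.
- l (class_id=1) pairs with 7 row(s) of r.
- l (class_id=7) has no partner → padded with NULL.
Total: 23 matched + 3 padded = 26 rows.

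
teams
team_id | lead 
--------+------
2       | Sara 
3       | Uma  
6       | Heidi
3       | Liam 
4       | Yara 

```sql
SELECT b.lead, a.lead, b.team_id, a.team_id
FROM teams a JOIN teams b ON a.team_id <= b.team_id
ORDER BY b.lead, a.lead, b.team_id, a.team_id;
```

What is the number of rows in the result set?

16

INNER JOIN keeps only pairs where the ON condition holds.
Matching on a.team_id <= b.team_id.
- a (team_id=2) pairs with 5 row(s) of b.
- a (team_id=3) pairs with 4 row(s) of b.
- a (team_id=6) pairs with 1 row(s) of b.
- a (team_id=3) pairs with 4 row(s) of b.
- a (team_id=4) pairs with 2 row(s) of b.
Total: 16 rows.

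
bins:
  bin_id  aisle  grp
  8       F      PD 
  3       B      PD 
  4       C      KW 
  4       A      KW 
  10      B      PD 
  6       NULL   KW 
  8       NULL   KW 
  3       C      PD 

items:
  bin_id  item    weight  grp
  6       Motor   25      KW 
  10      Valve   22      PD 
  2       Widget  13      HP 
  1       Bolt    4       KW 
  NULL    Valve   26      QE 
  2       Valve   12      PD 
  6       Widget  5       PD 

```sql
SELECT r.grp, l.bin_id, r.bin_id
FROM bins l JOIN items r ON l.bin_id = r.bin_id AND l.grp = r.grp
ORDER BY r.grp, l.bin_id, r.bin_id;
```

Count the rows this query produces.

INNER JOIN keeps only pairs where the ON condition holds.
Matching on l.bin_id = r.bin_id AND l.grp = r.grp. A NULL in a compared column never satisfies the condition.
- l row (bin_id=8, grp=PD): no match → dropped.
- l row (bin_id=3, grp=PD): no match → dropped.
- l row (bin_id=4, grp=KW): no match → dropped.
- l row (bin_id=4, grp=KW): no match → dropped.
- l row (bin_id=10, grp=PD): matches 1 r row(s) → 1 output row(s).
- l row (bin_id=6, grp=KW): matches 1 r row(s) → 1 output row(s).
- l row (bin_id=8, grp=KW): no match → dropped.
- l row (bin_id=3, grp=PD): no match → dropped.
Total: 2 rows.

2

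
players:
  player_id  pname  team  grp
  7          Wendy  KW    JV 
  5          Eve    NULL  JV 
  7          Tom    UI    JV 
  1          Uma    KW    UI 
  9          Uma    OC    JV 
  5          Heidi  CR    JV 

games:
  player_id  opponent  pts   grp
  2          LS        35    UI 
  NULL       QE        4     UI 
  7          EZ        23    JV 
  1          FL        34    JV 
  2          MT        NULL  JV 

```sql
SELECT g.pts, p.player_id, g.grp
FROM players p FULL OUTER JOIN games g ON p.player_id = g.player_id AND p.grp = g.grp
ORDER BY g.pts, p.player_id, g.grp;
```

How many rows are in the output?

10

FULL OUTER JOIN keeps every row from both sides; unmatched rows get NULL for the other side's columns.
Matching on p.player_id = g.player_id AND p.grp = g.grp. A NULL in a compared column never satisfies the condition.
- p (player_id=7, grp=JV) pairs with 1 row(s) of g.
- p (player_id=5, grp=JV) has no partner → padded with NULL.
- p (player_id=7, grp=JV) pairs with 1 row(s) of g.
- p (player_id=1, grp=UI) has no partner → padded with NULL.
- p (player_id=9, grp=JV) has no partner → padded with NULL.
- p (player_id=5, grp=JV) has no partner → padded with NULL.
- 4 g row(s) had no p match → kept, p columns NULL.
Total: 2 matched + 8 padded = 10 rows.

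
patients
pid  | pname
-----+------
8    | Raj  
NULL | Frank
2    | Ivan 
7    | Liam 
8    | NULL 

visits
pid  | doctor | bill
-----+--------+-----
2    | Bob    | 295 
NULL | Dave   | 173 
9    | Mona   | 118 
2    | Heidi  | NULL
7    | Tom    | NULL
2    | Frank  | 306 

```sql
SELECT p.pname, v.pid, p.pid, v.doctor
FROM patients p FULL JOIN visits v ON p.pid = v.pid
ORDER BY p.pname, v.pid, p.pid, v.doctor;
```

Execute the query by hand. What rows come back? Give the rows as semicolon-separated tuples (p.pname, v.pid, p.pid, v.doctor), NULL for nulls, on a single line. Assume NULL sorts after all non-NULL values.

FULL OUTER JOIN keeps every row from both sides; unmatched rows get NULL for the other side's columns.
Matching on p.pid = v.pid. A NULL in a compared column never satisfies the condition.
- pid=8: no v row matches, row kept with v columns NULL.
- pid=NULL: no v row matches, row kept with v columns NULL.
- pid=2: 3 matching v row(s), so 3 row(s) emitted.
- pid=7: 1 matching v row(s), so 1 row(s) emitted.
- pid=8: no v row matches, row kept with v columns NULL.
- 2 row(s) from v found no p partner → padded with NULL.
After projecting and ordering:
p.pname | v.pid | p.pid | v.doctor
Frank | NULL | NULL | NULL
Ivan | 2 | 2 | Bob
Ivan | 2 | 2 | Frank
Ivan | 2 | 2 | Heidi
Liam | 7 | 7 | Tom
Raj | NULL | 8 | NULL
NULL | 9 | NULL | Mona
NULL | NULL | 8 | NULL
NULL | NULL | NULL | Dave

(Frank, NULL, NULL, NULL); (Ivan, 2, 2, Bob); (Ivan, 2, 2, Frank); (Ivan, 2, 2, Heidi); (Liam, 7, 7, Tom); (Raj, NULL, 8, NULL); (NULL, 9, NULL, Mona); (NULL, NULL, 8, NULL); (NULL, NULL, NULL, Dave)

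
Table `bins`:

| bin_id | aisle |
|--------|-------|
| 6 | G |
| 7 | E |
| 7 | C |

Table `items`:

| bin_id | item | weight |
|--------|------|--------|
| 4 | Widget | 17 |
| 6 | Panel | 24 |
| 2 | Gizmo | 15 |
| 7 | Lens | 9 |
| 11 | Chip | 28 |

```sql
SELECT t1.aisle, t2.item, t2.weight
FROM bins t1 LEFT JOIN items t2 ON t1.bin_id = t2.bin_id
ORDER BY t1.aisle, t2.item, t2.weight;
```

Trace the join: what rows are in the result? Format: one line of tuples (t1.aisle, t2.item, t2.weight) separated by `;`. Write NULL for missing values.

(C, Lens, 9); (E, Lens, 9); (G, Panel, 24)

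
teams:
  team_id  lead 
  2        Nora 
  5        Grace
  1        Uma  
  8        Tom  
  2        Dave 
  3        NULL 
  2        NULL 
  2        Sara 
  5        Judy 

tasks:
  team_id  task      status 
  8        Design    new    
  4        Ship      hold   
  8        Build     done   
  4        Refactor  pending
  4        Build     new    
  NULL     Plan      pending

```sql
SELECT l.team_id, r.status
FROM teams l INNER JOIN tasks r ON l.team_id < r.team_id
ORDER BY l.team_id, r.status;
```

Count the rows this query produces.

34

INNER JOIN keeps only pairs where the ON condition holds.
Matching on l.team_id < r.team_id. A NULL in a compared column never satisfies the condition.
Matched pairs: 34.
Total: 34 rows.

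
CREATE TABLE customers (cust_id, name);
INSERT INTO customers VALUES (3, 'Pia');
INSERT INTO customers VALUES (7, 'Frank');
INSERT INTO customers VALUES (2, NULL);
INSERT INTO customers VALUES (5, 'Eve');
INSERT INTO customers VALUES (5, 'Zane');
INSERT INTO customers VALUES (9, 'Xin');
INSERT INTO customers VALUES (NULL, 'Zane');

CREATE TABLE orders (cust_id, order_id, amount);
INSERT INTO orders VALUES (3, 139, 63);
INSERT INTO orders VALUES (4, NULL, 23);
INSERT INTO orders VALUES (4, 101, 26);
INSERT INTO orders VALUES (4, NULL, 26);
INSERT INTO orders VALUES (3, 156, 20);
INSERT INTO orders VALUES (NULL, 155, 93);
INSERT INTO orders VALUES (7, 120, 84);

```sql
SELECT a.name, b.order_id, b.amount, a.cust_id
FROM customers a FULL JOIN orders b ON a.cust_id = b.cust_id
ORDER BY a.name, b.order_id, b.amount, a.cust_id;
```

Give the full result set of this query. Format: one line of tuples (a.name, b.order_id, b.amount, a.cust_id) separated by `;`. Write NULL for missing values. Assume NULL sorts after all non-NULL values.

(Eve, NULL, NULL, 5); (Frank, 120, 84, 7); (Pia, 139, 63, 3); (Pia, 156, 20, 3); (Xin, NULL, NULL, 9); (Zane, NULL, NULL, 5); (Zane, NULL, NULL, NULL); (NULL, 101, 26, NULL); (NULL, 155, 93, NULL); (NULL, NULL, 23, NULL); (NULL, NULL, 26, NULL); (NULL, NULL, NULL, 2)

FULL OUTER JOIN keeps every row from both sides; unmatched rows get NULL for the other side's columns.
Matching on a.cust_id = b.cust_id. A NULL in a compared column never satisfies the condition.
- cust_id=3: 2 matching b row(s), so 2 row(s) emitted.
- cust_id=7: 1 matching b row(s), so 1 row(s) emitted.
- cust_id=2: no b row matches, row kept with b columns NULL.
- cust_id=5: no b row matches, row kept with b columns NULL.
- cust_id=5: no b row matches, row kept with b columns NULL.
- cust_id=9: no b row matches, row kept with b columns NULL.
- cust_id=NULL: no b row matches, row kept with b columns NULL.
- 4 row(s) from b found no a partner → padded with NULL.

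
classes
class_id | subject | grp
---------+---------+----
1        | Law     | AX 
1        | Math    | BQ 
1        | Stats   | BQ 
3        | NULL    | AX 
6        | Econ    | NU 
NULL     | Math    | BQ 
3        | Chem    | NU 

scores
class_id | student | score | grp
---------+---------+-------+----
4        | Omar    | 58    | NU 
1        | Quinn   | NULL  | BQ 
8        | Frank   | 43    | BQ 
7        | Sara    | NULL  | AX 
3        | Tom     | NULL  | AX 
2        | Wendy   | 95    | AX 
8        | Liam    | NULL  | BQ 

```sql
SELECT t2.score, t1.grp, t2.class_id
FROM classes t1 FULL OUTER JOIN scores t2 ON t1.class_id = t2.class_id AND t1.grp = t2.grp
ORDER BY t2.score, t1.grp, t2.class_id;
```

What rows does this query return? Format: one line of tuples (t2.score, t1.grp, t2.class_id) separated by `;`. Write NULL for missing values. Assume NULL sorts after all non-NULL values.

(43, NULL, 8); (58, NULL, 4); (95, NULL, 2); (NULL, AX, 3); (NULL, AX, NULL); (NULL, BQ, 1); (NULL, BQ, 1); (NULL, BQ, NULL); (NULL, NU, NULL); (NULL, NU, NULL); (NULL, NULL, 7); (NULL, NULL, 8)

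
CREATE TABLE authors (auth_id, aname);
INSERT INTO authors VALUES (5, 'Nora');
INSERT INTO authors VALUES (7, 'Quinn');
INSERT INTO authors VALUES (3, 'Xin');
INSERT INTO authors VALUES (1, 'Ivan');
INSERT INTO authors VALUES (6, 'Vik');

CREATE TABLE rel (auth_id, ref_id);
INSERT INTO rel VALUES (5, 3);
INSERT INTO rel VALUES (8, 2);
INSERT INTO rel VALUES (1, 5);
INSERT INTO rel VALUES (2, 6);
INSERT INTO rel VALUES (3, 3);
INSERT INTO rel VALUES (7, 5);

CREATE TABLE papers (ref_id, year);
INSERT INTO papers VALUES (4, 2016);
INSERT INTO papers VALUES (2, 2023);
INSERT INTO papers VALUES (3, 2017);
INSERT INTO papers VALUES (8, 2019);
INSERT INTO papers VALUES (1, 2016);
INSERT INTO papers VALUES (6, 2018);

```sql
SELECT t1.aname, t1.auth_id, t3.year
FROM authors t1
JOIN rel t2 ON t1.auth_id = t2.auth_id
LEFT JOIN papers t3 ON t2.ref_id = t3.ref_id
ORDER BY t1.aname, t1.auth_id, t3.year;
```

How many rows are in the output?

Step 1 — t1 INNER JOIN t2 on auth_id → 4 row(s).
Then LEFT JOIN `papers t3` on ref_id: each of those 4 rows is kept; rows whose t2.ref_id has no match in t3 get NULL for t3's columns.
Result: 4 row(s).

4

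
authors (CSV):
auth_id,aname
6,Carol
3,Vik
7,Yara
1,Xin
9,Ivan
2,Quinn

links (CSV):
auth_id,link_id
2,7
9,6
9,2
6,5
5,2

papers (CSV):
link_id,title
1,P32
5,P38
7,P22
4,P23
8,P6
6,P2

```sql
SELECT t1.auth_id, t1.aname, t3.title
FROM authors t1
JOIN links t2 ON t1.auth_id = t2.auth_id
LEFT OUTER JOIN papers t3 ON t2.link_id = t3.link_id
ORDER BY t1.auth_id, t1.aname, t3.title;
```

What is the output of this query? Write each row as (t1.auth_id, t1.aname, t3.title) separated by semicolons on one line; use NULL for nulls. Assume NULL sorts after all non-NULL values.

Joins associate left-to-right: authors INNER JOIN links on auth_id gives 4 intermediate row(s).
Then LEFT JOIN `papers t3` on link_id: each of those 4 rows is kept; rows whose t2.link_id has no match in t3 get NULL for t3's columns.

(2, Quinn, P22); (6, Carol, P38); (9, Ivan, P2); (9, Ivan, NULL)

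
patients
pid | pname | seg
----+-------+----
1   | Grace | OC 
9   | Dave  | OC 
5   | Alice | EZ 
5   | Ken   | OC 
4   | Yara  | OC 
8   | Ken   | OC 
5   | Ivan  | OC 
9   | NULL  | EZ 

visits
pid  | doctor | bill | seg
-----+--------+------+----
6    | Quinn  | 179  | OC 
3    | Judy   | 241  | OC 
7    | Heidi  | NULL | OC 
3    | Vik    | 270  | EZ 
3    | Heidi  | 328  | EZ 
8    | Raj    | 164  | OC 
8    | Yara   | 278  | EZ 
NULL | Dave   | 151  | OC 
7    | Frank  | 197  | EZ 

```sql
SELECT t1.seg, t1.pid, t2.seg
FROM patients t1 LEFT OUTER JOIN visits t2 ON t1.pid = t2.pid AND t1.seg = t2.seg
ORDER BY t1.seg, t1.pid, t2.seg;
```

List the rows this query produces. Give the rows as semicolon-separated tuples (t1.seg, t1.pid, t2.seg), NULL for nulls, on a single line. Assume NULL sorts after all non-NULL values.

(EZ, 5, NULL); (EZ, 9, NULL); (OC, 1, NULL); (OC, 4, NULL); (OC, 5, NULL); (OC, 5, NULL); (OC, 8, OC); (OC, 9, NULL)

LEFT JOIN keeps every row from `patients`; unmatched rows get NULL for `visits`'s columns.
Matching on t1.pid = t2.pid AND t1.seg = t2.seg. A NULL in a compared column never satisfies the condition.
- t1[0] pid=1, seg=OC → no match; kept with NULLs on the t2 side.
- t1[1] pid=9, seg=OC → no match; kept with NULLs on the t2 side.
- t1[2] pid=5, seg=EZ → no match; kept with NULLs on the t2 side.
- t1[3] pid=5, seg=OC → no match; kept with NULLs on the t2 side.
- t1[4] pid=4, seg=OC → no match; kept with NULLs on the t2 side.
- t1[5] pid=8, seg=OC → 1 match(es) in t2 → 1 row(s).
- t1[6] pid=5, seg=OC → no match; kept with NULLs on the t2 side.
- t1[7] pid=9, seg=EZ → no match; kept with NULLs on the t2 side.
After projecting and ordering:
t1.seg | t1.pid | t2.seg
EZ | 5 | NULL
EZ | 9 | NULL
OC | 1 | NULL
OC | 4 | NULL
OC | 5 | NULL
OC | 5 | NULL
OC | 8 | OC
OC | 9 | NULL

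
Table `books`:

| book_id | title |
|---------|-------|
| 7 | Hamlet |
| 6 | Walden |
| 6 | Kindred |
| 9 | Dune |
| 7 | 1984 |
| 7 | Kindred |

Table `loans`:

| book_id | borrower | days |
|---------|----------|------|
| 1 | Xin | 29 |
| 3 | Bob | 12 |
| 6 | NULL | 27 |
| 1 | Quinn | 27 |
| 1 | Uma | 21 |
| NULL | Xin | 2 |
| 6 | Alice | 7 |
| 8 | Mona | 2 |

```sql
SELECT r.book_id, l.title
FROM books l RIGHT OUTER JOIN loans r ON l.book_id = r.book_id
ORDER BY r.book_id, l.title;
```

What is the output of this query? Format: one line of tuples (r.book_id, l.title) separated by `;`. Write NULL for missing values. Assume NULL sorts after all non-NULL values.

RIGHT JOIN keeps every row from `loans`; unmatched rows get NULL for `books`'s columns.
Matching on l.book_id = r.book_id. A NULL in a compared column never satisfies the condition.
- l[0] book_id=7 → no match.
- l[1] book_id=6 → 2 match(es) in r → 2 row(s).
- l[2] book_id=6 → 2 match(es) in r → 2 row(s).
- l[3] book_id=9 → no match.
- l[4] book_id=7 → no match.
- l[5] book_id=7 → no match.
- 6 r row(s) had no l match → kept, l columns NULL.
After projecting and ordering:
r.book_id | l.title
1 | NULL
1 | NULL
1 | NULL
3 | NULL
6 | Kindred
6 | Kindred
6 | Walden
6 | Walden
8 | NULL
NULL | NULL

(1, NULL); (1, NULL); (1, NULL); (3, NULL); (6, Kindred); (6, Kindred); (6, Walden); (6, Walden); (8, NULL); (NULL, NULL)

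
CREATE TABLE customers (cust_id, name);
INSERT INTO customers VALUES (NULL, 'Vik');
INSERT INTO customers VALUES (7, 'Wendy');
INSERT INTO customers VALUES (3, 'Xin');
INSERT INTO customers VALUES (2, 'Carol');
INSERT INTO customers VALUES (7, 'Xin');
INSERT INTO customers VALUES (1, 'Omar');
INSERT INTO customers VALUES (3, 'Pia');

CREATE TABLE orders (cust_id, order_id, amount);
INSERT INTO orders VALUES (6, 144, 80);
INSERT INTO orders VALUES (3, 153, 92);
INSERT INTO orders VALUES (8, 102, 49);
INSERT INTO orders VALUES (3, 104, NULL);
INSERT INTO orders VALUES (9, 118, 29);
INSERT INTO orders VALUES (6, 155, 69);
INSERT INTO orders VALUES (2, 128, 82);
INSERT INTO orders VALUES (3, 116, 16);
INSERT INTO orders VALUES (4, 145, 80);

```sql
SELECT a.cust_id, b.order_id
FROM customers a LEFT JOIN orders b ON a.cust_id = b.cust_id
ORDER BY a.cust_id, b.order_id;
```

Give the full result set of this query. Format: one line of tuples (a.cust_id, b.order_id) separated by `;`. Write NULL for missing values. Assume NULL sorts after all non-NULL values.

LEFT JOIN keeps every row from `customers`; unmatched rows get NULL for `orders`'s columns.
Matching on a.cust_id = b.cust_id. A NULL in a compared column never satisfies the condition.
- cust_id=NULL: no b row matches, row kept with b columns NULL.
- cust_id=7: no b row matches, row kept with b columns NULL.
- cust_id=3: 3 matching b row(s), so 3 row(s) emitted.
- cust_id=2: 1 matching b row(s), so 1 row(s) emitted.
- cust_id=7: no b row matches, row kept with b columns NULL.
- cust_id=1: no b row matches, row kept with b columns NULL.
- cust_id=3: 3 matching b row(s), so 3 row(s) emitted.

(1, NULL); (2, 128); (3, 104); (3, 104); (3, 116); (3, 116); (3, 153); (3, 153); (7, NULL); (7, NULL); (NULL, NULL)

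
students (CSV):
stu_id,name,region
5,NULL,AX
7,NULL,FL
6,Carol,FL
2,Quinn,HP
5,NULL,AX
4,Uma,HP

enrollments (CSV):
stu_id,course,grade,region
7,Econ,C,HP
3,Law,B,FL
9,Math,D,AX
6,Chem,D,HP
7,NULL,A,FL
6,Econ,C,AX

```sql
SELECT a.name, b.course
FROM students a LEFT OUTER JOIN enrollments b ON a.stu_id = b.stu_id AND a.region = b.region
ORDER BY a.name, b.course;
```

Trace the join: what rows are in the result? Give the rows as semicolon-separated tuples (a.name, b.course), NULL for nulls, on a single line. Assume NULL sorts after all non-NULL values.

(Carol, NULL); (Quinn, NULL); (Uma, NULL); (NULL, NULL); (NULL, NULL); (NULL, NULL)

LEFT JOIN keeps every row from `students`; unmatched rows get NULL for `enrollments`'s columns.
Matching on a.stu_id = b.stu_id AND a.region = b.region.
- a[0] stu_id=5, region=AX → no match; kept with NULLs on the b side.
- a[1] stu_id=7, region=FL → 1 match(es) in b → 1 row(s).
- a[2] stu_id=6, region=FL → no match; kept with NULLs on the b side.
- a[3] stu_id=2, region=HP → no match; kept with NULLs on the b side.
- a[4] stu_id=5, region=AX → no match; kept with NULLs on the b side.
- a[5] stu_id=4, region=HP → no match; kept with NULLs on the b side.
After projecting and ordering:
a.name | b.course
Carol | NULL
Quinn | NULL
Uma | NULL
NULL | NULL
NULL | NULL
NULL | NULL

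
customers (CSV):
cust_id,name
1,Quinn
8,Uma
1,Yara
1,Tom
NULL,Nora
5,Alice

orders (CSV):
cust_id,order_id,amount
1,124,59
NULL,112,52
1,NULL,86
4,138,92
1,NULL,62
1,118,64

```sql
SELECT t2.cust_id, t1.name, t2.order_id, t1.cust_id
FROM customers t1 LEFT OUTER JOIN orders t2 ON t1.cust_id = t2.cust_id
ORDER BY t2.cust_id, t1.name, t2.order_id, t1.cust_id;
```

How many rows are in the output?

15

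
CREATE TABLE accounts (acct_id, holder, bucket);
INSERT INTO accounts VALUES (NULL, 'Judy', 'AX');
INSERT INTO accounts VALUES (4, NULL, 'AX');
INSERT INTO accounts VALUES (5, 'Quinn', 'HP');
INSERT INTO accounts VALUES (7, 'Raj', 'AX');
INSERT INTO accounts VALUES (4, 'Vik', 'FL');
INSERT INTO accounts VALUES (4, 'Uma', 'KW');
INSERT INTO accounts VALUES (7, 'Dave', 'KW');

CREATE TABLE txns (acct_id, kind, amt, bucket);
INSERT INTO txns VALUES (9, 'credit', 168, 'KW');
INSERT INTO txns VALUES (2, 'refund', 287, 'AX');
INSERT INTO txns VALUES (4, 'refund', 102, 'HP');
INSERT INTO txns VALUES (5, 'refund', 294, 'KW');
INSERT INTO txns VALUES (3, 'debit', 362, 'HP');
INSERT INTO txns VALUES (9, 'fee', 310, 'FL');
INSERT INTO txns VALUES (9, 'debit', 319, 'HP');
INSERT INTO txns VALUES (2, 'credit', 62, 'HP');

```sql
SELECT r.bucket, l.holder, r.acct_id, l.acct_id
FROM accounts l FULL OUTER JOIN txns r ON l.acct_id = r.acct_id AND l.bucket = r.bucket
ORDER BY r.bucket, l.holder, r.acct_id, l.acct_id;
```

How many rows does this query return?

15

FULL OUTER JOIN keeps every row from both sides; unmatched rows get NULL for the other side's columns.
Matching on l.acct_id = r.acct_id AND l.bucket = r.bucket. A NULL in a compared column never satisfies the condition.
Matched pairs: 0; unmatched l rows kept: 7; unmatched r rows kept: 8.
Total: 0 matched + 15 padded = 15 rows.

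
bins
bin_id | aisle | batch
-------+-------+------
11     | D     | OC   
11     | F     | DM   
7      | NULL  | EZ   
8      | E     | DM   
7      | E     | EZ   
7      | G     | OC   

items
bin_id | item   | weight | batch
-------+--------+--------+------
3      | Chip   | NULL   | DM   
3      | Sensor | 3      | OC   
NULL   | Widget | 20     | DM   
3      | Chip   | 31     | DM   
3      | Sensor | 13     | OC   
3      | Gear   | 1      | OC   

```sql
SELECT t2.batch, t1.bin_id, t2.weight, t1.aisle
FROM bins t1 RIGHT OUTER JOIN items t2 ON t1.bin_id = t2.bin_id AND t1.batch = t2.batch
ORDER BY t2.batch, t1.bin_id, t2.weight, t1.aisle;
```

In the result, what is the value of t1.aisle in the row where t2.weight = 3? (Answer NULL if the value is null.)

NULL

RIGHT JOIN keeps every row from `items`; unmatched rows get NULL for `bins`'s columns.
Matching on t1.bin_id = t2.bin_id AND t1.batch = t2.batch. A NULL in a compared column never satisfies the condition.
- t1 row (bin_id=11, batch=OC): no match.
- t1 row (bin_id=11, batch=DM): no match.
- t1 row (bin_id=7, batch=EZ): no match.
- t1 row (bin_id=8, batch=DM): no match.
- t1 row (bin_id=7, batch=EZ): no match.
- t1 row (bin_id=7, batch=OC): no match.
- plus 6 unmatched t2 row(s), each kept with NULL t1 columns.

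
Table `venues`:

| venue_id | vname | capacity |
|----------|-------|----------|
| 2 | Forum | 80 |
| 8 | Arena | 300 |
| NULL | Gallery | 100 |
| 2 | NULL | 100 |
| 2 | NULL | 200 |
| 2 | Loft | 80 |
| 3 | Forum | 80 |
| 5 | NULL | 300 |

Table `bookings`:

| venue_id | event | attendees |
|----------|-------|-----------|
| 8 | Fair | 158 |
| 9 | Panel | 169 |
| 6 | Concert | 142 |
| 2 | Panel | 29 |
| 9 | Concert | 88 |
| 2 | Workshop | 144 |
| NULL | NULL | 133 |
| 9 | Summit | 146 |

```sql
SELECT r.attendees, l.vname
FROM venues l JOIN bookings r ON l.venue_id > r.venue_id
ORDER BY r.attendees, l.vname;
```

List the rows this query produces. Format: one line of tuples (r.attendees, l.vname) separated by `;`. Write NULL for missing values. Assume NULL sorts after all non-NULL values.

INNER JOIN keeps only pairs where the ON condition holds.
Matching on l.venue_id > r.venue_id. A NULL in a compared column never satisfies the condition.
- l row (venue_id=2): no match → dropped.
- l row (venue_id=8): matches 3 r row(s) → 3 output row(s).
- l row (venue_id=NULL): no match → dropped.
- l row (venue_id=2): no match → dropped.
- l row (venue_id=2): no match → dropped.
- l row (venue_id=2): no match → dropped.
- l row (venue_id=3): matches 2 r row(s) → 2 output row(s).
- l row (venue_id=5): matches 2 r row(s) → 2 output row(s).
After projecting and ordering:
r.attendees | l.vname
29 | Arena
29 | Forum
29 | NULL
142 | Arena
144 | Arena
144 | Forum
144 | NULL

(29, Arena); (29, Forum); (29, NULL); (142, Arena); (144, Arena); (144, Forum); (144, NULL)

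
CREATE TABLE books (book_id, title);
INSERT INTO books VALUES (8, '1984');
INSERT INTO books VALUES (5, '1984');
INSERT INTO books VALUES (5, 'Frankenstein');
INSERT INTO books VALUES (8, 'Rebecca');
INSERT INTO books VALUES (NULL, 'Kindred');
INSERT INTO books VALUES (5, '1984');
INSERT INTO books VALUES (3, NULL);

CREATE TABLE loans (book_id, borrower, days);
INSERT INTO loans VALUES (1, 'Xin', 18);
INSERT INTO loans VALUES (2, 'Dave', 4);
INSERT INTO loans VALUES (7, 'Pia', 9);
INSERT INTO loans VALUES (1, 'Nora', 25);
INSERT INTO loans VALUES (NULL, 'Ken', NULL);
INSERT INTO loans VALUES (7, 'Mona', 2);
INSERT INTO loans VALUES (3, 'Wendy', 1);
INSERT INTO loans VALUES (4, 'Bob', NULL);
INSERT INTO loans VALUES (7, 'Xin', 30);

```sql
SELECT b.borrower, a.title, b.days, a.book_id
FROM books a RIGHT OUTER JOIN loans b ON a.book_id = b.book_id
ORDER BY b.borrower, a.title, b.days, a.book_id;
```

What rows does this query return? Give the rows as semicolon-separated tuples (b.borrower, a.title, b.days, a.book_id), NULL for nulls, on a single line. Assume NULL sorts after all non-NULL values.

RIGHT JOIN keeps every row from `loans`; unmatched rows get NULL for `books`'s columns.
Matching on a.book_id = b.book_id. A NULL in a compared column never satisfies the condition.
- a row (book_id=8): no match.
- a row (book_id=5): no match.
- a row (book_id=5): no match.
- a row (book_id=8): no match.
- a row (book_id=NULL): no match.
- a row (book_id=5): no match.
- a row (book_id=3): matches 1 b row(s) → 1 output row(s).
- 8 row(s) from b found no a partner → padded with NULL.
After projecting and ordering:
b.borrower | a.title | b.days | a.book_id
Bob | NULL | NULL | NULL
Dave | NULL | 4 | NULL
Ken | NULL | NULL | NULL
Mona | NULL | 2 | NULL
Nora | NULL | 25 | NULL
Pia | NULL | 9 | NULL
Wendy | NULL | 1 | 3
Xin | NULL | 18 | NULL
Xin | NULL | 30 | NULL

(Bob, NULL, NULL, NULL); (Dave, NULL, 4, NULL); (Ken, NULL, NULL, NULL); (Mona, NULL, 2, NULL); (Nora, NULL, 25, NULL); (Pia, NULL, 9, NULL); (Wendy, NULL, 1, 3); (Xin, NULL, 18, NULL); (Xin, NULL, 30, NULL)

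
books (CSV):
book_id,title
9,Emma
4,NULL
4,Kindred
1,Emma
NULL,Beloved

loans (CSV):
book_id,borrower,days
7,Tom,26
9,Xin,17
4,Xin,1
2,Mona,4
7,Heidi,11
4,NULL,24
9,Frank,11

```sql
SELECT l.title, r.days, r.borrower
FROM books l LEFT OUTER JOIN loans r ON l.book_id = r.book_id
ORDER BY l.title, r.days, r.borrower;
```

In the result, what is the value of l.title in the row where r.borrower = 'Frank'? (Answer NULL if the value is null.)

LEFT JOIN keeps every row from `books`; unmatched rows get NULL for `loans`'s columns.
Matching on l.book_id = r.book_id. A NULL in a compared column never satisfies the condition.
- l (book_id=9) pairs with 2 row(s) of r.
- l (book_id=4) pairs with 2 row(s) of r.
- l (book_id=4) pairs with 2 row(s) of r.
- l (book_id=1) has no partner → padded with NULL.
- l (book_id=NULL) has no partner → padded with NULL.

Emma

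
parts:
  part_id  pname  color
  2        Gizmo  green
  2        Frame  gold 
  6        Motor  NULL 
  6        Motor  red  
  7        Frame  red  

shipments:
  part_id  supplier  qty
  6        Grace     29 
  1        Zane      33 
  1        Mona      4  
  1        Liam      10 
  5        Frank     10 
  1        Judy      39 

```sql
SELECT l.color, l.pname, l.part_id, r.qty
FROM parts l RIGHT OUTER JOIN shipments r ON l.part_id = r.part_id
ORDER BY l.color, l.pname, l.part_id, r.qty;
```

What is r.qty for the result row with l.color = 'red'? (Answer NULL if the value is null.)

RIGHT JOIN keeps every row from `shipments`; unmatched rows get NULL for `parts`'s columns.
Matching on l.part_id = r.part_id.
- l row (part_id=2): no match.
- l row (part_id=2): no match.
- l row (part_id=6): matches 1 r row(s) → 1 output row(s).
- l row (part_id=6): matches 1 r row(s) → 1 output row(s).
- l row (part_id=7): no match.
- plus 5 unmatched r row(s), each kept with NULL l columns.

29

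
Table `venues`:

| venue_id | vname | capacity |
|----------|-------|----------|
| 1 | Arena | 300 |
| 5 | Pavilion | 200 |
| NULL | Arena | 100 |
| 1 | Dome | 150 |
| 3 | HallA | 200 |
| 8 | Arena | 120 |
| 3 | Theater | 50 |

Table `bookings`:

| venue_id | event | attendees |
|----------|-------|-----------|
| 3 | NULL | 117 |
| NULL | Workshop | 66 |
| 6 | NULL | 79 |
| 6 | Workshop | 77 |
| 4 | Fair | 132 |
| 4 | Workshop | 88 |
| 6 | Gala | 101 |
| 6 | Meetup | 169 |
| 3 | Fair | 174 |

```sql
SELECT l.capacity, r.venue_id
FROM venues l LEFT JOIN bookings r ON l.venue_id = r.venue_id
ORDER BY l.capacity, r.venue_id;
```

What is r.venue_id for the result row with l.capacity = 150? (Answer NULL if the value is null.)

NULL

LEFT JOIN keeps every row from `venues`; unmatched rows get NULL for `bookings`'s columns.
Matching on l.venue_id = r.venue_id. A NULL in a compared column never satisfies the condition.
- l[0] venue_id=1 → no match; kept with NULLs on the r side.
- l[1] venue_id=5 → no match; kept with NULLs on the r side.
- l[2] venue_id=NULL → no match; kept with NULLs on the r side.
- l[3] venue_id=1 → no match; kept with NULLs on the r side.
- l[4] venue_id=3 → 2 match(es) in r → 2 row(s).
- l[5] venue_id=8 → no match; kept with NULLs on the r side.
- l[6] venue_id=3 → 2 match(es) in r → 2 row(s).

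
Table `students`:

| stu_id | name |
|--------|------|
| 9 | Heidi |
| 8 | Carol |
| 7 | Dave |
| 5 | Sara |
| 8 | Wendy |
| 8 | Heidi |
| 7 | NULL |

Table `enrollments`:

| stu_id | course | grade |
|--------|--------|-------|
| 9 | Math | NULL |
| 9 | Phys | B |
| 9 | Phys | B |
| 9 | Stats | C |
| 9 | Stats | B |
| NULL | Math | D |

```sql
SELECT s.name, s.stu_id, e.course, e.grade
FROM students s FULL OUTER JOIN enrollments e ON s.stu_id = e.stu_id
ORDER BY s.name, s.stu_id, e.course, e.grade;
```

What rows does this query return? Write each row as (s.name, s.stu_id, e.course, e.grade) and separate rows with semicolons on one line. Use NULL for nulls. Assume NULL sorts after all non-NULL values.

FULL OUTER JOIN keeps every row from both sides; unmatched rows get NULL for the other side's columns.
Matching on s.stu_id = e.stu_id. A NULL in a compared column never satisfies the condition.
- s[0] stu_id=9 → 5 match(es) in e → 5 row(s).
- s[1] stu_id=8 → no match; kept with NULLs on the e side.
- s[2] stu_id=7 → no match; kept with NULLs on the e side.
- s[3] stu_id=5 → no match; kept with NULLs on the e side.
- s[4] stu_id=8 → no match; kept with NULLs on the e side.
- s[5] stu_id=8 → no match; kept with NULLs on the e side.
- s[6] stu_id=7 → no match; kept with NULLs on the e side.
- 1 row(s) from e found no s partner → padded with NULL.

(Carol, 8, NULL, NULL); (Dave, 7, NULL, NULL); (Heidi, 8, NULL, NULL); (Heidi, 9, Math, NULL); (Heidi, 9, Phys, B); (Heidi, 9, Phys, B); (Heidi, 9, Stats, B); (Heidi, 9, Stats, C); (Sara, 5, NULL, NULL); (Wendy, 8, NULL, NULL); (NULL, 7, NULL, NULL); (NULL, NULL, Math, D)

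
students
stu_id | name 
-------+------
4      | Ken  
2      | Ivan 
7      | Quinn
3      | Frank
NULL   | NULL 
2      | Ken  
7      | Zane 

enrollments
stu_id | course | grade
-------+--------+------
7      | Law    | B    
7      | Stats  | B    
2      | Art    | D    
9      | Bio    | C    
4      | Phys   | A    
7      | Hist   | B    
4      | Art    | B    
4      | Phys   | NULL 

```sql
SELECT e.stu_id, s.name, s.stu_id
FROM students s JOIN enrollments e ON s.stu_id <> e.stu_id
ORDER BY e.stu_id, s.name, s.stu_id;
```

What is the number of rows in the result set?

37

INNER JOIN keeps only pairs where the ON condition holds.
Matching on s.stu_id <> e.stu_id. A NULL in a compared column never satisfies the condition.
- s row (stu_id=4): matches 5 e row(s) → 5 output row(s).
- s row (stu_id=2): matches 7 e row(s) → 7 output row(s).
- s row (stu_id=7): matches 5 e row(s) → 5 output row(s).
- s row (stu_id=3): matches 8 e row(s) → 8 output row(s).
- s row (stu_id=NULL): no match → dropped.
- s row (stu_id=2): matches 7 e row(s) → 7 output row(s).
- s row (stu_id=7): matches 5 e row(s) → 5 output row(s).
Total: 37 rows.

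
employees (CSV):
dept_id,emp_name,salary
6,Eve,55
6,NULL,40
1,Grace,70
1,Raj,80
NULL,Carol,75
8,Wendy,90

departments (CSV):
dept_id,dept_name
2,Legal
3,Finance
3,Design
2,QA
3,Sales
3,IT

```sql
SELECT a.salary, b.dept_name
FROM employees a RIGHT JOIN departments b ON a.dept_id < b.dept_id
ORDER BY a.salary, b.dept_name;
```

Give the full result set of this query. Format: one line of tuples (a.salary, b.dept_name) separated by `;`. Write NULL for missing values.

(70, Design); (70, Finance); (70, IT); (70, Legal); (70, QA); (70, Sales); (80, Design); (80, Finance); (80, IT); (80, Legal); (80, QA); (80, Sales)

RIGHT JOIN keeps every row from `departments`; unmatched rows get NULL for `employees`'s columns.
Matching on a.dept_id < b.dept_id. A NULL in a compared column never satisfies the condition.
- a[0] dept_id=6 → no match.
- a[1] dept_id=6 → no match.
- a[2] dept_id=1 → 6 match(es) in b → 6 row(s).
- a[3] dept_id=1 → 6 match(es) in b → 6 row(s).
- a[4] dept_id=NULL → no match.
- a[5] dept_id=8 → no match.
- every b row matched at least one a row.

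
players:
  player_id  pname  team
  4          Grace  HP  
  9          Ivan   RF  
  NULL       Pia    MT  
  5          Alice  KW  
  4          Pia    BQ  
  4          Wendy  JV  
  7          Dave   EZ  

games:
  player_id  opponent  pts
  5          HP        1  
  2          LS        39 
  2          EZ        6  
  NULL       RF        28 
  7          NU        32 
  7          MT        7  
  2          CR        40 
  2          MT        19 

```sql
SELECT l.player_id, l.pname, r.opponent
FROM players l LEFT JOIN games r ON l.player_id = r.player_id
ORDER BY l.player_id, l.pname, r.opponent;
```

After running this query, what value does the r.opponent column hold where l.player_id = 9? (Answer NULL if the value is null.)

LEFT JOIN keeps every row from `players`; unmatched rows get NULL for `games`'s columns.
Matching on l.player_id = r.player_id. A NULL in a compared column never satisfies the condition.
- player_id=4: no r row matches, row kept with r columns NULL.
- player_id=9: no r row matches, row kept with r columns NULL.
- player_id=NULL: no r row matches, row kept with r columns NULL.
- player_id=5: 1 matching r row(s), so 1 row(s) emitted.
- player_id=4: no r row matches, row kept with r columns NULL.
- player_id=4: no r row matches, row kept with r columns NULL.
- player_id=7: 2 matching r row(s), so 2 row(s) emitted.

NULL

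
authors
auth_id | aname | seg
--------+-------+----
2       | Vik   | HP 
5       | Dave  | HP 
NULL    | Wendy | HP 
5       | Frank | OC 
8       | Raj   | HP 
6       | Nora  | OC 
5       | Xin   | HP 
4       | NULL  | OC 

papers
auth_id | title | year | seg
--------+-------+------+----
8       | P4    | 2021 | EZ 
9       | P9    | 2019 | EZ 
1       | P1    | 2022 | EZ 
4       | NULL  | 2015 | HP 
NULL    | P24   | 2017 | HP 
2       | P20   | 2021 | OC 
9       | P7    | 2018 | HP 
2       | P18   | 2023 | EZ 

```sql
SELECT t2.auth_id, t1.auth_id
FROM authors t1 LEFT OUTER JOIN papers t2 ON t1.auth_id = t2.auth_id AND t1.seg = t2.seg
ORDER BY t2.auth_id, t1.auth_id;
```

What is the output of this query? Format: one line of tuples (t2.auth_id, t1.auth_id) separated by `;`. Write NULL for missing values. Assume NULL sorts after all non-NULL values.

(NULL, 2); (NULL, 4); (NULL, 5); (NULL, 5); (NULL, 5); (NULL, 6); (NULL, 8); (NULL, NULL)

LEFT JOIN keeps every row from `authors`; unmatched rows get NULL for `papers`'s columns.
Matching on t1.auth_id = t2.auth_id AND t1.seg = t2.seg. A NULL in a compared column never satisfies the condition.
- auth_id=2, seg=HP: no t2 row matches, row kept with t2 columns NULL.
- auth_id=5, seg=HP: no t2 row matches, row kept with t2 columns NULL.
- auth_id=NULL, seg=HP: no t2 row matches, row kept with t2 columns NULL.
- auth_id=5, seg=OC: no t2 row matches, row kept with t2 columns NULL.
- auth_id=8, seg=HP: no t2 row matches, row kept with t2 columns NULL.
- auth_id=6, seg=OC: no t2 row matches, row kept with t2 columns NULL.
- auth_id=5, seg=HP: no t2 row matches, row kept with t2 columns NULL.
- auth_id=4, seg=OC: no t2 row matches, row kept with t2 columns NULL.
After projecting and ordering:
t2.auth_id | t1.auth_id
NULL | 2
NULL | 4
NULL | 5
NULL | 5
NULL | 5
NULL | 6
NULL | 8
NULL | NULL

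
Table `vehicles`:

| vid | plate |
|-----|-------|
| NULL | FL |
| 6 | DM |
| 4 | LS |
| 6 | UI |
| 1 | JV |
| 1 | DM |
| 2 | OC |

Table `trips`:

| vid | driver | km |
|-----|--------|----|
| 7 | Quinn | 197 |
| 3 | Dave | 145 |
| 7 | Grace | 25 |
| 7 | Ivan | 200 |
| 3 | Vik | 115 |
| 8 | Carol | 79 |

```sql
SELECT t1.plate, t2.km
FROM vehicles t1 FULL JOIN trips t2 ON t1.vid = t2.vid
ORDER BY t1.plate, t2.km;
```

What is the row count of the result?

13

FULL OUTER JOIN keeps every row from both sides; unmatched rows get NULL for the other side's columns.
Matching on t1.vid = t2.vid. A NULL in a compared column never satisfies the condition.
Matched pairs: 0; unmatched t1 rows kept: 7; unmatched t2 rows kept: 6.
Total: 0 matched + 13 padded = 13 rows.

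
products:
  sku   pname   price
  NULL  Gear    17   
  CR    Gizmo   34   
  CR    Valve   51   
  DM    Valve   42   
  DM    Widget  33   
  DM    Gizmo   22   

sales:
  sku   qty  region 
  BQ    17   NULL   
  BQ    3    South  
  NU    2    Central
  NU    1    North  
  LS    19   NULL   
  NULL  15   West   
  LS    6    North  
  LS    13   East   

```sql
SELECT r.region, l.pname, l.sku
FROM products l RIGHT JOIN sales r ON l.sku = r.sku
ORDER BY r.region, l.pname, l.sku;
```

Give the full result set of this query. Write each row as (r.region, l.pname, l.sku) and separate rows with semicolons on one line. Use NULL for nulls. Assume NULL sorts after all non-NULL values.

RIGHT JOIN keeps every row from `sales`; unmatched rows get NULL for `products`'s columns.
Matching on l.sku = r.sku. A NULL in a compared column never satisfies the condition.
- l[0] sku=NULL → no match.
- l[1] sku=CR → no match.
- l[2] sku=CR → no match.
- l[3] sku=DM → no match.
- l[4] sku=DM → no match.
- l[5] sku=DM → no match.
- 8 row(s) from r found no l partner → padded with NULL.
After projecting and ordering:
r.region | l.pname | l.sku
Central | NULL | NULL
East | NULL | NULL
North | NULL | NULL
North | NULL | NULL
South | NULL | NULL
West | NULL | NULL
NULL | NULL | NULL
NULL | NULL | NULL

(Central, NULL, NULL); (East, NULL, NULL); (North, NULL, NULL); (North, NULL, NULL); (South, NULL, NULL); (West, NULL, NULL); (NULL, NULL, NULL); (NULL, NULL, NULL)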